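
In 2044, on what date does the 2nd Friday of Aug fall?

The first Friday of Aug 2044 is Aug 5.
The 2nd Friday is 1 weeks later: 5 + 7 = 12.

Aug 12, 2044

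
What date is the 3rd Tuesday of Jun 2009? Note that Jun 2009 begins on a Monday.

Jun 2009 begins on a Monday, so the first Tuesday is Jun 2 (1 day later).
The 3rd Tuesday is 2 weeks later: 2 + 14 = 16.

Jun 16, 2009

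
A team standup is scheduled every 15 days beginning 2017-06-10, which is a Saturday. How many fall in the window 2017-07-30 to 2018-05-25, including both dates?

Occurrences land 15·i days after 2017-06-10 for i = 0, 1, 2, …
2017-07-30 is 50 days after the start; 50 ÷ 15 = 3 remainder 5; since the remainder is 5, round up to i = 4. First occurrence in the window: #5 on 2017-08-09 (4×15 = 60 days in).
2018-05-25 is 349 days after the start; 349 ÷ 15 = 23 remainder 4. Last occurrence in the window: #24 on 2018-05-21.
Occurrences #5 through #24: 20 in total.

20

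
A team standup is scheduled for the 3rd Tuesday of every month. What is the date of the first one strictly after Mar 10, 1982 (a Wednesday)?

Mar 16, 1982

Mar 1982 starts on a Monday; its first Tuesday is the 2nd, so the 3rd Tuesday is the 16th — Mar 16, 1982.
Mar 16, 1982 is after Mar 10, 1982, so that is the next one.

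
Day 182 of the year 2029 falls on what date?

July 1, 2029

January has 31 days (182 − 31 = 151 remain).
February has 28 days (151 − 28 = 123 remain).
March has 31 days (123 − 31 = 92 remain).
April has 30 days (92 − 30 = 62 remain).
May has 31 days (62 − 31 = 31 remain).
June has 30 days (31 − 30 = 1 remain).
1 into July → July 1.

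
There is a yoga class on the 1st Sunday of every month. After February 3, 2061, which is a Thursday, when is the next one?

February 6, 2061

February 2061 starts on a Tuesday, so its 1st Sunday is February 6, 2061 (5 days in).
February 6, 2061 is after February 3, 2061, so that is the next one.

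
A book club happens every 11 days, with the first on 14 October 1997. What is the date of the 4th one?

The 4th occurrence is 3 intervals after the first: 3 × 11 = 33 days after 14 October 1997.
October has 31 days — 17 days to the end of October leaves 16.
16 days into November → 16 November 1997.

16 November 1997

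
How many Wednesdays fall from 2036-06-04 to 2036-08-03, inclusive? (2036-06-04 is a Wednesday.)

2036-06-04 is a Wednesday; the first Wednesday on or after it is 2036-06-04.
From 2036-06-04 to 2036-08-03: 26 + 31 + 3 = 60 days (rest of June, July, August).
60 ÷ 7 = 8 full weeks with remainder 4, so 8 more Wednesdays after the first → 9.

9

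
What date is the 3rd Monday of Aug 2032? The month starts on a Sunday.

Aug 16, 2032

Aug 2032 begins on a Sunday, so the first Monday is Aug 2 (1 day later).
The 3rd Monday is 2 weeks later: 2 + 14 = 16.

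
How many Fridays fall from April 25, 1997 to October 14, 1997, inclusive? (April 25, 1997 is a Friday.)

April 25, 1997 is a Friday; the first Friday on or after it is April 25, 1997.
From April 25, 1997 to October 14, 1997: 5 + 31 + 30 + 31 + 31 + 30 + 14 = 172 days (rest of April, May, June, July, August, September, October).
172 ÷ 7 = 24 full weeks with remainder 4, so 24 more Fridays after the first → 25.

25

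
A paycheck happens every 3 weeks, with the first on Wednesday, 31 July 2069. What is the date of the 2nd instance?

21 August 2069

The 2nd occurrence is 1 interval after the first: 1 × 21 = 21 days after 31 July 2069.
July has 31 days — 0 days to the end of July leaves 21.
21 days into August → 21 August 2069.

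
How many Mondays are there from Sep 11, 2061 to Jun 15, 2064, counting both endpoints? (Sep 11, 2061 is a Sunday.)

144

Sep 11, 2061 is a Sunday; the first Monday on or after it is Sep 12, 2061 (1 day later).
From Sep 12, 2061 to Jun 15, 2064: 110 + 365 + 365 + 167 = 1007 days (rest of 2061, 2062, 2063, to Jun 15, 2064 in 2064).
1007 ÷ 7 = 143 full weeks with remainder 6, so 143 more Mondays after the first → 144.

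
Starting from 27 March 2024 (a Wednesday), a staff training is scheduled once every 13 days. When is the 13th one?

The 13th occurrence is 12 intervals after the first: 12 × 13 = 156 days after 27 March 2024.
March has 31 days — 4 days to the end of March leaves 152.
April has 30 days (122 left).
May has 31 days (91 left).
June has 30 days (61 left).
July has 31 days (30 left).
30 days into August → 30 August 2024.

30 August 2024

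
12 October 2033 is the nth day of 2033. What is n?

Days in months before October: 31 + 28 + 31 + 30 + 31 + 30 + 31 + 31 + 30 = 273.
Plus 12 days into October → day 285.

285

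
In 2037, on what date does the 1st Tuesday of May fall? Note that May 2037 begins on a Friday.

May 5, 2037

May 2037 begins on a Friday, so the first Tuesday is May 5 (4 days later).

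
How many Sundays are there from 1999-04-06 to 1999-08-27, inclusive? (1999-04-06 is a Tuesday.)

1999-04-06 is a Tuesday; the first Sunday on or after it is 1999-04-11 (5 days later).
From 1999-04-11 to 1999-08-27: 19 + 31 + 30 + 31 + 27 = 138 days (rest of April, May, June, July, August).
138 ÷ 7 = 19 full weeks with remainder 5, so 19 more Sundays after the first → 20.

20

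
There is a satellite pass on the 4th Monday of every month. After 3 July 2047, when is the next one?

July 2047 starts on a Monday; its first Monday is the 1st, so the 4th Monday is the 22nd — 22 July 2047.
22 July 2047 is after 3 July 2047, so that is the next one.

22 July 2047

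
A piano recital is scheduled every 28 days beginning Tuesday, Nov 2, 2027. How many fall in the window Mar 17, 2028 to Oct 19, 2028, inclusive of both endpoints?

8

Occurrences land 28·i days after Nov 2, 2027 for i = 0, 1, 2, …
Mar 17, 2028 is 136 days after the start; 136 ÷ 28 = 4 remainder 24; since the remainder is 24, round up to i = 5. First occurrence in the window: #6 on Mar 21, 2028 (5×28 = 140 days in).
Oct 19, 2028 is 352 days after the start; 352 ÷ 28 = 12 remainder 16. Last occurrence in the window: #13 on Oct 3, 2028.
Occurrences #6 through #13: 8 in total.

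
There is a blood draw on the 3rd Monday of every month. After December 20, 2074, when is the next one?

January 21, 2075

December 2074 starts on a Saturday; its first Monday is the 3rd, so the 3rd Monday is the 17th — December 17, 2074.
That is not after December 20, 2074, so look at January 2075.
January 2075 starts on a Tuesday; its first Monday is the 7th, so the 3rd Monday is the 21st — January 21, 2075.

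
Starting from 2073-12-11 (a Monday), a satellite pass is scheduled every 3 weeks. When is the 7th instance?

2074-04-16

The 7th occurrence is 6 intervals after the first: 6 × 21 = 126 days after 2073-12-11.
December has 31 days — 20 days to the end of December leaves 106.
January has 31 days (75 left).
February has 28 days (47 left).
March has 31 days (16 left).
16 days into April → 2074-04-16.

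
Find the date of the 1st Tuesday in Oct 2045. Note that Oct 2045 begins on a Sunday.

Oct 2045 begins on a Sunday, so the first Tuesday is Oct 3 (2 days later).

Oct 3, 2045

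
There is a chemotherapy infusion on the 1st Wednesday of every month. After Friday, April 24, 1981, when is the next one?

May 6, 1981

April 1981 starts on a Wednesday, so its 1st Wednesday is April 1, 1981.
That is not after April 24, 1981, so look at May 1981.
May 1981 starts on a Friday, so its 1st Wednesday is May 6, 1981 (5 days in).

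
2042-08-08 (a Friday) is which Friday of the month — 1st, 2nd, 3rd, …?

2nd

Day 8 falls in week ⌈8/7⌉ of the month.
Days 1–7 hold the 1st Friday, 8–14 the 2nd, 15–21 the 3rd, 22–28 the 4th, 29–31 the 5th.
8 is in the range for the 2nd.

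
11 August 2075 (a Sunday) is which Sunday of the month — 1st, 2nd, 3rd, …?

2nd

Day 11 falls in week ⌈11/7⌉ of the month.
Days 1–7 hold the 1st Sunday, 8–14 the 2nd, 15–21 the 3rd, 22–28 the 4th, 29–31 the 5th.
11 is in the range for the 2nd.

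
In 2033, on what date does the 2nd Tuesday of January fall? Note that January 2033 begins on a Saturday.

January 2033 begins on a Saturday, so the first Tuesday is January 4 (3 days later).
The 2nd Tuesday is 1 weeks later: 4 + 7 = 11.

January 11, 2033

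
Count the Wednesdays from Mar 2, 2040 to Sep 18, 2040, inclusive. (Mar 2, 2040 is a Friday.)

Mar 2, 2040 is a Friday; the first Wednesday on or after it is Mar 7, 2040 (5 days later).
From Mar 7, 2040 to Sep 18, 2040: 24 + 30 + 31 + 30 + 31 + 31 + 18 = 195 days (rest of Mar, Apr, May, Jun, Jul, Aug, Sep).
195 ÷ 7 = 27 full weeks with remainder 6, so 27 more Wednesdays after the first → 28.

28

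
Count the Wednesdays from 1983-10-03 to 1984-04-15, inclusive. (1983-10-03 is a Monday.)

1983-10-03 is a Monday; the first Wednesday on or after it is 1983-10-05 (2 days later).
From 1983-10-05 to 1984-04-15: 26 + 30 + 31 + 31 + 29 + 31 + 15 = 193 days (rest of October, November, December, January, February, March, April).
193 ÷ 7 = 27 full weeks with remainder 4, so 27 more Wednesdays after the first → 28.

28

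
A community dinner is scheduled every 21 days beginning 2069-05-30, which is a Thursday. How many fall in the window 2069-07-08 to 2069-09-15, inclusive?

4

Occurrences land 21·i days after 2069-05-30 for i = 0, 1, 2, …
2069-07-08 is 39 days after the start; 39 ÷ 21 = 1 remainder 18; since the remainder is 18, round up to i = 2. First occurrence in the window: #3 on 2069-07-11 (2×21 = 42 days in).
2069-09-15 is 108 days after the start; 108 ÷ 21 = 5 remainder 3. Last occurrence in the window: #6 on 2069-09-12.
Occurrences #3 through #6: 4 in total.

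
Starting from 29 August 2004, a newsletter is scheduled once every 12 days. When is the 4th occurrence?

The 4th occurrence is 3 intervals after the first: 3 × 12 = 36 days after 29 August 2004.
August has 31 days — 2 days to the end of August leaves 34.
September has 30 days (4 left).
4 days into October → 4 October 2004.

4 October 2004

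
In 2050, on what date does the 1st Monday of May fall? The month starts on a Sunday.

May 2, 2050

May 2050 begins on a Sunday, so the first Monday is May 2 (1 day later).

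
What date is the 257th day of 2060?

2060-09-13

January has 31 days (257 − 31 = 226 remain).
February has 29 days (226 − 29 = 197 remain).
March has 31 days (197 − 31 = 166 remain).
April has 30 days (166 − 30 = 136 remain).
May has 31 days (136 − 31 = 105 remain).
June has 30 days (105 − 30 = 75 remain).
July has 31 days (75 − 31 = 44 remain).
August has 31 days (44 − 31 = 13 remain).
13 into September → September 13.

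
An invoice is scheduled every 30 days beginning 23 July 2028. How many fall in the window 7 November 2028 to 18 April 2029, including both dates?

5

Occurrences land 30·i days after 23 July 2028 for i = 0, 1, 2, …
7 November 2028 is 107 days after the start; 107 ÷ 30 = 3 remainder 17; since the remainder is 17, round up to i = 4. First occurrence in the window: #5 on 20 November 2028 (4×30 = 120 days in).
18 April 2029 is 269 days after the start; 269 ÷ 30 = 8 remainder 29. Last occurrence in the window: #9 on 20 March 2029.
Occurrences #5 through #9: 5 in total.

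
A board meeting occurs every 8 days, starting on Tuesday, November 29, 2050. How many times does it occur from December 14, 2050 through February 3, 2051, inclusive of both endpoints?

7

Occurrences land 8·i days after November 29, 2050 for i = 0, 1, 2, …
December 14, 2050 is 15 days after the start; 15 ÷ 8 = 1 remainder 7; since the remainder is 7, round up to i = 2. First occurrence in the window: #3 on December 15, 2050 (2×8 = 16 days in).
February 3, 2051 is 66 days after the start; 66 ÷ 8 = 8 remainder 2. Last occurrence in the window: #9 on February 1, 2051.
Occurrences #3 through #9: 7 in total.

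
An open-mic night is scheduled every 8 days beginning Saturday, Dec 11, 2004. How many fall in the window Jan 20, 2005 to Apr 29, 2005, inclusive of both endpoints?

Occurrences land 8·i days after Dec 11, 2004 for i = 0, 1, 2, …
Jan 20, 2005 is 40 days after the start; 40 ÷ 8 = 5 remainder 0. First occurrence in the window: #6 on Jan 20, 2005 (5×8 = 40 days in).
Apr 29, 2005 is 139 days after the start; 139 ÷ 8 = 17 remainder 3. Last occurrence in the window: #18 on Apr 26, 2005.
Occurrences #6 through #18: 13 in total.

13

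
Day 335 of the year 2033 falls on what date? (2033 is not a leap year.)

December 1, 2033

January has 31 days (335 − 31 = 304 remain).
February has 28 days (304 − 28 = 276 remain).
March has 31 days (276 − 31 = 245 remain).
April has 30 days (245 − 30 = 215 remain).
May has 31 days (215 − 31 = 184 remain).
June has 30 days (184 − 30 = 154 remain).
July has 31 days (154 − 31 = 123 remain).
August has 31 days (123 − 31 = 92 remain).
September has 30 days (92 − 30 = 62 remain).
October has 31 days (62 − 31 = 31 remain).
November has 30 days (31 − 30 = 1 remain).
1 into December → December 1.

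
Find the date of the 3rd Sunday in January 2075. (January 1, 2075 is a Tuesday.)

20 January 2075

January 2075 begins on a Tuesday, so the first Sunday is January 6 (5 days later).
The 3rd Sunday is 2 weeks later: 6 + 14 = 20.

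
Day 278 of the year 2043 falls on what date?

October 5, 2043

January has 31 days (278 − 31 = 247 remain).
February has 28 days (247 − 28 = 219 remain).
March has 31 days (219 − 31 = 188 remain).
April has 30 days (188 − 30 = 158 remain).
May has 31 days (158 − 31 = 127 remain).
June has 30 days (127 − 30 = 97 remain).
July has 31 days (97 − 31 = 66 remain).
August has 31 days (66 − 31 = 35 remain).
September has 30 days (35 − 30 = 5 remain).
5 into October → October 5.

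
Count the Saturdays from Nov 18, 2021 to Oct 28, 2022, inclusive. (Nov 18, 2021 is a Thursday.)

Nov 18, 2021 is a Thursday; the first Saturday on or after it is Nov 20, 2021 (2 days later).
From Nov 20, 2021 to Oct 28, 2022: 41 + 301 = 342 days (rest of 2021, to Oct 28, 2022 in 2022).
342 ÷ 7 = 48 full weeks with remainder 6, so 48 more Saturdays after the first → 49.

49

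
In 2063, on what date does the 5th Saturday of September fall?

2063-09-29

September 2063 begins on a Saturday, so the first Saturday is September 1.
The 5th Saturday is 4 weeks later: 1 + 28 = 29.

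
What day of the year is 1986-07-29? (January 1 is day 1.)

210

Days in months before July: 31 + 28 + 31 + 30 + 31 + 30 = 181.
Plus 29 days into July → day 210.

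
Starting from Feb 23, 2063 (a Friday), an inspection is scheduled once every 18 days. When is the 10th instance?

The 10th occurrence is 9 intervals after the first: 9 × 18 = 162 days after Feb 23, 2063.
Feb has 28 days — 5 days to the end of Feb leaves 157.
Mar has 31 days (126 left).
Apr has 30 days (96 left).
May has 31 days (65 left).
Jun has 30 days (35 left).
Jul has 31 days (4 left).
4 days into Aug → Aug 4, 2063.

Aug 4, 2063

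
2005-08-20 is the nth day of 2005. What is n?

232

Days in months before August: 31 + 28 + 31 + 30 + 31 + 30 + 31 = 212.
Plus 20 days into August → day 232.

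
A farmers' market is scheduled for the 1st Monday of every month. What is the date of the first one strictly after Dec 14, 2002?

Jan 6, 2003

Dec 2002 starts on a Sunday, so its 1st Monday is Dec 2, 2002 (1 day in).
That is not after Dec 14, 2002, so look at Jan 2003.
Jan 2003 starts on a Wednesday, so its 1st Monday is Jan 6, 2003 (5 days in).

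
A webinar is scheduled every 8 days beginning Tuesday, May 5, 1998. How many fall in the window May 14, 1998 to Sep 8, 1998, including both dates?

Occurrences land 8·i days after May 5, 1998 for i = 0, 1, 2, …
May 14, 1998 is 9 days after the start; 9 ÷ 8 = 1 remainder 1; since the remainder is 1, round up to i = 2. First occurrence in the window: #3 on May 21, 1998 (2×8 = 16 days in).
Sep 8, 1998 is 126 days after the start; 126 ÷ 8 = 15 remainder 6. Last occurrence in the window: #16 on Sep 2, 1998.
Occurrences #3 through #16: 14 in total.

14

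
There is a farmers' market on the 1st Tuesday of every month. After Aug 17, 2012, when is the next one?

Aug 2012 starts on a Wednesday, so its 1st Tuesday is Aug 7, 2012 (6 days in).
That is not after Aug 17, 2012, so look at Sep 2012.
Sep 2012 starts on a Saturday, so its 1st Tuesday is Sep 4, 2012 (3 days in).

Sep 4, 2012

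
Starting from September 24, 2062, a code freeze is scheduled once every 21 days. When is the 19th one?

The 19th occurrence is 18 intervals after the first: 18 × 21 = 378 days after September 24, 2062.
September has 30 days — 6 days to the end of September leaves 372.
October has 31 days (341 left).
November has 30 days (311 left).
December has 31 days (280 left).
January has 31 days (249 left).
February has 28 days (221 left).
March has 31 days (190 left).
April has 30 days (160 left).
May has 31 days (129 left).
June has 30 days (99 left).
July has 31 days (68 left).
August has 31 days (37 left).
September has 30 days (7 left).
7 days into October → October 7, 2063.

October 7, 2063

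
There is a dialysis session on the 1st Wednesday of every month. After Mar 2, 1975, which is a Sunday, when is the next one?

Mar 1975 starts on a Saturday, so its 1st Wednesday is Mar 5, 1975 (4 days in).
Mar 5, 1975 is after Mar 2, 1975, so that is the next one.

Mar 5, 1975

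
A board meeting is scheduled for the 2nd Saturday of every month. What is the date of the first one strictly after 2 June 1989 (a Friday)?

10 June 1989

June 1989 starts on a Thursday; its first Saturday is the 3rd, so the 2nd Saturday is the 10th — 10 June 1989.
10 June 1989 is after 2 June 1989, so that is the next one.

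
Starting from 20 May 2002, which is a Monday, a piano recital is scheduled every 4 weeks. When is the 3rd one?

15 July 2002

The 3rd occurrence is 2 intervals after the first: 2 × 28 = 56 days after 20 May 2002.
May has 31 days — 11 days to the end of May leaves 45.
June has 30 days (15 left).
15 days into July → 15 July 2002.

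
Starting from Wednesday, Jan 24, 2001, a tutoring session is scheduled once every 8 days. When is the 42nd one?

The 42nd occurrence is 41 intervals after the first: 41 × 8 = 328 days after Jan 24, 2001.
Jan has 31 days — 7 days to the end of Jan leaves 321.
Feb has 28 days (293 left).
Mar has 31 days (262 left).
Apr has 30 days (232 left).
May has 31 days (201 left).
Jun has 30 days (171 left).
Jul has 31 days (140 left).
Aug has 31 days (109 left).
Sep has 30 days (79 left).
Oct has 31 days (48 left).
Nov has 30 days (18 left).
18 days into Dec → Dec 18, 2001.

Dec 18, 2001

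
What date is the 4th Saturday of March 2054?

The first Saturday of March 2054 is March 7.
The 4th Saturday is 3 weeks later: 7 + 21 = 28.

2054-03-28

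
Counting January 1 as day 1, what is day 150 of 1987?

January has 31 days (150 − 31 = 119 remain).
February has 28 days (119 − 28 = 91 remain).
March has 31 days (91 − 31 = 60 remain).
April has 30 days (60 − 30 = 30 remain).
30 into May → May 30.

1987-05-30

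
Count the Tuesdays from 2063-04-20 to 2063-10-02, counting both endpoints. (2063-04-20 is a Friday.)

24

2063-04-20 is a Friday; the first Tuesday on or after it is 2063-04-24 (4 days later).
From 2063-04-24 to 2063-10-02: 6 + 31 + 30 + 31 + 31 + 30 + 2 = 161 days (rest of April, May, June, July, August, September, October).
161 ÷ 7 = 23 full weeks with remainder 0, so 23 more Tuesdays after the first → 24.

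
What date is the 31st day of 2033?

31 into January → January 31.

2033-01-31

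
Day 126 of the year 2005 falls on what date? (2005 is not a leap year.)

2005-05-06

January has 31 days (126 − 31 = 95 remain).
February has 28 days (95 − 28 = 67 remain).
March has 31 days (67 − 31 = 36 remain).
April has 30 days (36 − 30 = 6 remain).
6 into May → May 6.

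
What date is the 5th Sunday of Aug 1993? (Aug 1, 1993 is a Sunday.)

Aug 1993 begins on a Sunday, so the first Sunday is Aug 1.
The 5th Sunday is 4 weeks later: 1 + 28 = 29.

Aug 29, 1993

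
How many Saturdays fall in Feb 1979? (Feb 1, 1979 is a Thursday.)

Feb 1, 1979 is a Thursday; the first Saturday on or after it is Feb 3, 1979 (2 days later).
From Feb 3, 1979 to Feb 28, 1979 is 28 − 3 = 25 days.
25 ÷ 7 = 3 full weeks with remainder 4, so 3 more Saturdays after the first → 4.

4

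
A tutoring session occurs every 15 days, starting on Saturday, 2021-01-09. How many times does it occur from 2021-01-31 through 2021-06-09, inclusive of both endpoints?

9

Occurrences land 15·i days after 2021-01-09 for i = 0, 1, 2, …
2021-01-31 is 22 days after the start; 22 ÷ 15 = 1 remainder 7; since the remainder is 7, round up to i = 2. First occurrence in the window: #3 on 2021-02-08 (2×15 = 30 days in).
2021-06-09 is 151 days after the start; 151 ÷ 15 = 10 remainder 1. Last occurrence in the window: #11 on 2021-06-08.
Occurrences #3 through #11: 9 in total.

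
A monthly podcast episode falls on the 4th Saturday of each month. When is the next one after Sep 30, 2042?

Sep 2042 starts on a Monday; its first Saturday is the 6th, so the 4th Saturday is the 27th — Sep 27, 2042.
That is not after Sep 30, 2042, so look at Oct 2042.
Oct 2042 starts on a Wednesday; its first Saturday is the 4th, so the 4th Saturday is the 25th — Oct 25, 2042.

Oct 25, 2042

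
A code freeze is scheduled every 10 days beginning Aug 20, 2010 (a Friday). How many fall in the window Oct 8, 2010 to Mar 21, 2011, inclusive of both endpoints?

17

Occurrences land 10·i days after Aug 20, 2010 for i = 0, 1, 2, …
Oct 8, 2010 is 49 days after the start; 49 ÷ 10 = 4 remainder 9; since the remainder is 9, round up to i = 5. First occurrence in the window: #6 on Oct 9, 2010 (5×10 = 50 days in).
Mar 21, 2011 is 213 days after the start; 213 ÷ 10 = 21 remainder 3. Last occurrence in the window: #22 on Mar 18, 2011.
Occurrences #6 through #22: 17 in total.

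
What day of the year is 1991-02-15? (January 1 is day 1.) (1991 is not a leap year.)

46

Days in months before February: 31 = 31.
Plus 15 days into February → day 46.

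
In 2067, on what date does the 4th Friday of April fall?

April 2067 begins on a Friday, so the first Friday is April 1.
The 4th Friday is 3 weeks later: 1 + 21 = 22.

22 April 2067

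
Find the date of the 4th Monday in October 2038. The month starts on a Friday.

October 2038 begins on a Friday, so the first Monday is October 4 (3 days later).
The 4th Monday is 3 weeks later: 4 + 21 = 25.

25 October 2038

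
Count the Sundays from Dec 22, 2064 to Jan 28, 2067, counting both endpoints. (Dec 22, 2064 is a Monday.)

109

Dec 22, 2064 is a Monday; the first Sunday on or after it is Dec 28, 2064 (6 days later).
From Dec 28, 2064 to Jan 28, 2067: 3 + 365 + 365 + 28 = 761 days (rest of 2064, 2065, 2066, to Jan 28, 2067 in 2067).
761 ÷ 7 = 108 full weeks with remainder 5, so 108 more Sundays after the first → 109.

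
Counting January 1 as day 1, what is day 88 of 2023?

Mar 29, 2023

Jan has 31 days (88 − 31 = 57 remain).
Feb has 28 days (57 − 28 = 29 remain).
29 into Mar → Mar 29.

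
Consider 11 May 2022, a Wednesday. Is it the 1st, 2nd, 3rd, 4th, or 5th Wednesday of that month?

2nd

Day 11 falls in week ⌈11/7⌉ of the month.
Days 1–7 hold the 1st Wednesday, 8–14 the 2nd, 15–21 the 3rd, 22–28 the 4th, 29–31 the 5th.
11 is in the range for the 2nd.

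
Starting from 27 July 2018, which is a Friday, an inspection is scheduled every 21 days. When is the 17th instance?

28 June 2019

The 17th occurrence is 16 intervals after the first: 16 × 21 = 336 days after 27 July 2018.
July has 31 days — 4 days to the end of July leaves 332.
August has 31 days (301 left).
September has 30 days (271 left).
October has 31 days (240 left).
November has 30 days (210 left).
December has 31 days (179 left).
January has 31 days (148 left).
February has 28 days (120 left).
March has 31 days (89 left).
April has 30 days (59 left).
May has 31 days (28 left).
28 days into June → 28 June 2019.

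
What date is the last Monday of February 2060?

The first Monday of February 2060 is February 2.
February 2060 has 29 days. Adding weeks: 2, 9, 16, 23 — the last one ≤ 29 is the 23rd.

2060-02-23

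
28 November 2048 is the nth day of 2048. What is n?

Days in months before November: 31 + 29 + 31 + 30 + 31 + 30 + 31 + 31 + 30 + 31 = 305.
Plus 28 days into November → day 333.

333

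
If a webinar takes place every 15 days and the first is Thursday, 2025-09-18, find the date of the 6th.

2025-12-02

The 6th occurrence is 5 intervals after the first: 5 × 15 = 75 days after 2025-09-18.
September has 30 days — 12 days to the end of September leaves 63.
October has 31 days (32 left).
November has 30 days (2 left).
2 days into December → 2025-12-02.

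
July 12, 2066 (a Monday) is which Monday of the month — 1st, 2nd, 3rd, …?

Day 12 falls in week ⌈12/7⌉ of the month.
Days 1–7 hold the 1st Monday, 8–14 the 2nd, 15–21 the 3rd, 22–28 the 4th, 29–31 the 5th.
12 is in the range for the 2nd.

2nd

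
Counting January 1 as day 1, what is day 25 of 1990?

25 into January → January 25.

25 January 1990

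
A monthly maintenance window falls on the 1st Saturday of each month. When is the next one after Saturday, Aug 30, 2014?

Sep 6, 2014

Aug 2014 starts on a Friday, so its 1st Saturday is Aug 2, 2014 (1 day in).
That is not after Aug 30, 2014, so look at Sep 2014.
Sep 2014 starts on a Monday, so its 1st Saturday is Sep 6, 2014 (5 days in).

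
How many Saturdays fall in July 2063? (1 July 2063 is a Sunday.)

4

1 July 2063 is a Sunday; the first Saturday on or after it is 7 July 2063 (6 days later).
From 7 July 2063 to 31 July 2063 is 31 − 7 = 24 days.
24 ÷ 7 = 3 full weeks with remainder 3, so 3 more Saturdays after the first → 4.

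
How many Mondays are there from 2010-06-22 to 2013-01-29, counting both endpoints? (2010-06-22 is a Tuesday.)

2010-06-22 is a Tuesday; the first Monday on or after it is 2010-06-28 (6 days later).
From 2010-06-28 to 2013-01-29: 186 + 365 + 366 + 29 = 946 days (rest of 2010, 2011, 2012, to 2013-01-29 in 2013).
946 ÷ 7 = 135 full weeks with remainder 1, so 135 more Mondays after the first → 136.

136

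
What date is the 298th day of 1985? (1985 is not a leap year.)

January has 31 days (298 − 31 = 267 remain).
February has 28 days (267 − 28 = 239 remain).
March has 31 days (239 − 31 = 208 remain).
April has 30 days (208 − 30 = 178 remain).
May has 31 days (178 − 31 = 147 remain).
June has 30 days (147 − 30 = 117 remain).
July has 31 days (117 − 31 = 86 remain).
August has 31 days (86 − 31 = 55 remain).
September has 30 days (55 − 30 = 25 remain).
25 into October → October 25.

25 October 1985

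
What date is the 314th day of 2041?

2041-11-10

January has 31 days (314 − 31 = 283 remain).
February has 28 days (283 − 28 = 255 remain).
March has 31 days (255 − 31 = 224 remain).
April has 30 days (224 − 30 = 194 remain).
May has 31 days (194 − 31 = 163 remain).
June has 30 days (163 − 30 = 133 remain).
July has 31 days (133 − 31 = 102 remain).
August has 31 days (102 − 31 = 71 remain).
September has 30 days (71 − 30 = 41 remain).
October has 31 days (41 − 31 = 10 remain).
10 into November → November 10.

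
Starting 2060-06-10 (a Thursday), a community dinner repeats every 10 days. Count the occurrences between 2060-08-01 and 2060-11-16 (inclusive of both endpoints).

Occurrences land 10·i days after 2060-06-10 for i = 0, 1, 2, …
2060-08-01 is 52 days after the start; 52 ÷ 10 = 5 remainder 2; since the remainder is 2, round up to i = 6. First occurrence in the window: #7 on 2060-08-09 (6×10 = 60 days in).
2060-11-16 is 159 days after the start; 159 ÷ 10 = 15 remainder 9. Last occurrence in the window: #16 on 2060-11-07.
Occurrences #7 through #16: 10 in total.

10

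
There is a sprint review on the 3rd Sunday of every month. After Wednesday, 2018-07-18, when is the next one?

2018-08-19

July 2018 starts on a Sunday; its first Sunday is the 1st, so the 3rd Sunday is the 15th — 2018-07-15.
That is not after 2018-07-18, so look at August 2018.
August 2018 starts on a Wednesday; its first Sunday is the 5th, so the 3rd Sunday is the 19th — 2018-08-19.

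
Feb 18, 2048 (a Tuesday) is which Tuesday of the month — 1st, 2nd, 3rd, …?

3rd

Day 18 falls in week ⌈18/7⌉ of the month.
Days 1–7 hold the 1st Tuesday, 8–14 the 2nd, 15–21 the 3rd, 22–28 the 4th, 29–31 the 5th.
18 is in the range for the 3rd.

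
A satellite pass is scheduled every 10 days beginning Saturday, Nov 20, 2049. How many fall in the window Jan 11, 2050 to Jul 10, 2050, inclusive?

Occurrences land 10·i days after Nov 20, 2049 for i = 0, 1, 2, …
Jan 11, 2050 is 52 days after the start; 52 ÷ 10 = 5 remainder 2; since the remainder is 2, round up to i = 6. First occurrence in the window: #7 on Jan 19, 2050 (6×10 = 60 days in).
Jul 10, 2050 is 232 days after the start; 232 ÷ 10 = 23 remainder 2. Last occurrence in the window: #24 on Jul 8, 2050.
Occurrences #7 through #24: 18 in total.

18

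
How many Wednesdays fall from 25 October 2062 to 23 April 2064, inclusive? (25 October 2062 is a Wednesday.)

25 October 2062 is a Wednesday; the first Wednesday on or after it is 25 October 2062.
From 25 October 2062 to 23 April 2064: 67 + 365 + 114 = 546 days (rest of 2062, 2063, to 23 April 2064 in 2064).
546 ÷ 7 = 78 full weeks with remainder 0, so 78 more Wednesdays after the first → 79.

79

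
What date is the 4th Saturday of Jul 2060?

The first Saturday of Jul 2060 is Jul 3.
The 4th Saturday is 3 weeks later: 3 + 21 = 24.

Jul 24, 2060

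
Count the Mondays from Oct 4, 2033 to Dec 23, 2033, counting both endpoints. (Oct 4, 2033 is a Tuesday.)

11

Oct 4, 2033 is a Tuesday; the first Monday on or after it is Oct 10, 2033 (6 days later).
From Oct 10, 2033 to Dec 23, 2033: 21 + 30 + 23 = 74 days (rest of Oct, Nov, Dec).
74 ÷ 7 = 10 full weeks with remainder 4, so 10 more Mondays after the first → 11.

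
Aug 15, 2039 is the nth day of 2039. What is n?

Days in months before Aug: 31 + 28 + 31 + 30 + 31 + 30 + 31 = 212.
Plus 15 days into Aug → day 227.

227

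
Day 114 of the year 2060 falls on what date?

2060-04-23

January has 31 days (114 − 31 = 83 remain).
February has 29 days (83 − 29 = 54 remain).
March has 31 days (54 − 31 = 23 remain).
23 into April → April 23.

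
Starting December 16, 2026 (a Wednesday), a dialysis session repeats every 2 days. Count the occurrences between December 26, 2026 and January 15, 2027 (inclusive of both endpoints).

Occurrences land 2·i days after December 16, 2026 for i = 0, 1, 2, …
December 26, 2026 is 10 days after the start; 10 ÷ 2 = 5 remainder 0. First occurrence in the window: #6 on December 26, 2026 (5×2 = 10 days in).
January 15, 2027 is 30 days after the start; 30 ÷ 2 = 15 remainder 0. Last occurrence in the window: #16 on January 15, 2027.
Occurrences #6 through #16: 11 in total.

11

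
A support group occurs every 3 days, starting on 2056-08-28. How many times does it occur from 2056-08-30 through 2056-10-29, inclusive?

20

Occurrences land 3·i days after 2056-08-28 for i = 0, 1, 2, …
2056-08-30 is 2 days after the start; 2 ÷ 3 = 0 remainder 2; since the remainder is 2, round up to i = 1. First occurrence in the window: #2 on 2056-08-31 (1×3 = 3 days in).
2056-10-29 is 62 days after the start; 62 ÷ 3 = 20 remainder 2. Last occurrence in the window: #21 on 2056-10-27.
Occurrences #2 through #21: 20 in total.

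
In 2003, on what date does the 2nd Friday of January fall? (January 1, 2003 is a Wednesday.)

2003-01-10

January 2003 begins on a Wednesday, so the first Friday is January 3 (2 days later).
The 2nd Friday is 1 weeks later: 3 + 7 = 10.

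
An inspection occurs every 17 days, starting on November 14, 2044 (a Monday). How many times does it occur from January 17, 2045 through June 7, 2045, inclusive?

9

Occurrences land 17·i days after November 14, 2044 for i = 0, 1, 2, …
January 17, 2045 is 64 days after the start; 64 ÷ 17 = 3 remainder 13; since the remainder is 13, round up to i = 4. First occurrence in the window: #5 on January 21, 2045 (4×17 = 68 days in).
June 7, 2045 is 205 days after the start; 205 ÷ 17 = 12 remainder 1. Last occurrence in the window: #13 on June 6, 2045.
Occurrences #5 through #13: 9 in total.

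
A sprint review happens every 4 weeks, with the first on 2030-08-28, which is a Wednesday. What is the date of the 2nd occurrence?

2030-09-25

The 2nd occurrence is 1 interval after the first: 1 × 28 = 28 days after 2030-08-28.
August has 31 days — 3 days to the end of August leaves 25.
25 days into September → 2030-09-25.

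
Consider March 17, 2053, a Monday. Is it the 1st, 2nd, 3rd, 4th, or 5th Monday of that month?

Day 17 falls in week ⌈17/7⌉ of the month.
Days 1–7 hold the 1st Monday, 8–14 the 2nd, 15–21 the 3rd, 22–28 the 4th, 29–31 the 5th.
17 is in the range for the 3rd.

3rd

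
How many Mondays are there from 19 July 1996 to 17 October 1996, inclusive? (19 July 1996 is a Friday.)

19 July 1996 is a Friday; the first Monday on or after it is 22 July 1996 (3 days later).
From 22 July 1996 to 17 October 1996: 9 + 31 + 30 + 17 = 87 days (rest of July, August, September, October).
87 ÷ 7 = 12 full weeks with remainder 3, so 12 more Mondays after the first → 13.

13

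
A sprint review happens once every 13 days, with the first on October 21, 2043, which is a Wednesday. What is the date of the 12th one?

March 12, 2044

The 12th occurrence is 11 intervals after the first: 11 × 13 = 143 days after October 21, 2043.
October has 31 days — 10 days to the end of October leaves 133.
November has 30 days (103 left).
December has 31 days (72 left).
January has 31 days (41 left).
February has 29 days (12 left).
12 days into March → March 12, 2044.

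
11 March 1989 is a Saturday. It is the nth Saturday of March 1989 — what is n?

Day 11 falls in week ⌈11/7⌉ of the month.
Days 1–7 hold the 1st Saturday, 8–14 the 2nd, 15–21 the 3rd, 22–28 the 4th, 29–31 the 5th.
11 is in the range for the 2nd.

2nd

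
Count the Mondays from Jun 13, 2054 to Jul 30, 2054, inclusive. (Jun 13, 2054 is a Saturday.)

7

Jun 13, 2054 is a Saturday; the first Monday on or after it is Jun 15, 2054 (2 days later).
From Jun 15, 2054 to Jul 30, 2054: 15 + 30 = 45 days (rest of Jun, Jul).
45 ÷ 7 = 6 full weeks with remainder 3, so 6 more Mondays after the first → 7.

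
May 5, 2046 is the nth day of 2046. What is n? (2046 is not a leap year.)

Days in months before May: 31 + 28 + 31 + 30 = 120.
Plus 5 days into May → day 125.

125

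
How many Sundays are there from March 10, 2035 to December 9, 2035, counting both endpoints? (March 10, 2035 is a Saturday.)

March 10, 2035 is a Saturday; the first Sunday on or after it is March 11, 2035 (1 day later).
From March 11, 2035 to December 9, 2035: 20 + 30 + 31 + 30 + 31 + 31 + 30 + 31 + 30 + 9 = 273 days (rest of March, April, May, June, July, August, September, October, November, December).
273 ÷ 7 = 39 full weeks with remainder 0, so 39 more Sundays after the first → 40.

40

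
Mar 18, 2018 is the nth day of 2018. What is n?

77

Days in months before Mar: 31 + 28 = 59.
Plus 18 days into Mar → day 77.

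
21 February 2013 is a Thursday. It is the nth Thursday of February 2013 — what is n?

Day 21 falls in week ⌈21/7⌉ of the month.
Days 1–7 hold the 1st Thursday, 8–14 the 2nd, 15–21 the 3rd, 22–28 the 4th, 29–31 the 5th.
21 is in the range for the 3rd.

3rd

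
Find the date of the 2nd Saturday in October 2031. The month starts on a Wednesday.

October 11, 2031

October 2031 begins on a Wednesday, so the first Saturday is October 4 (3 days later).
The 2nd Saturday is 1 weeks later: 4 + 7 = 11.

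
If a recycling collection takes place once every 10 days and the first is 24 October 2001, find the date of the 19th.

22 April 2002

The 19th occurrence is 18 intervals after the first: 18 × 10 = 180 days after 24 October 2001.
October has 31 days — 7 days to the end of October leaves 173.
November has 30 days (143 left).
December has 31 days (112 left).
January has 31 days (81 left).
February has 28 days (53 left).
March has 31 days (22 left).
22 days into April → 22 April 2002.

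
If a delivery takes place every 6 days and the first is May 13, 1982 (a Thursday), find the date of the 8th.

June 24, 1982

The 8th occurrence is 7 intervals after the first: 7 × 6 = 42 days after May 13, 1982.
May has 31 days — 18 days to the end of May leaves 24.
24 days into June → June 24, 1982.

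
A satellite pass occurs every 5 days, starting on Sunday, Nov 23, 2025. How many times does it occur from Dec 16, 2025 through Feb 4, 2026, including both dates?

Occurrences land 5·i days after Nov 23, 2025 for i = 0, 1, 2, …
Dec 16, 2025 is 23 days after the start; 23 ÷ 5 = 4 remainder 3; since the remainder is 3, round up to i = 5. First occurrence in the window: #6 on Dec 18, 2025 (5×5 = 25 days in).
Feb 4, 2026 is 73 days after the start; 73 ÷ 5 = 14 remainder 3. Last occurrence in the window: #15 on Feb 1, 2026.
Occurrences #6 through #15: 10 in total.

10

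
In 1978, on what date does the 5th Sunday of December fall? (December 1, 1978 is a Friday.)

December 1978 begins on a Friday, so the first Sunday is December 3 (2 days later).
The 5th Sunday is 4 weeks later: 3 + 28 = 31.

1978-12-31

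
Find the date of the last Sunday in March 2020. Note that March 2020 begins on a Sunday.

29 March 2020

March 2020 begins on a Sunday, so the first Sunday is March 1.
March 2020 has 31 days. Adding weeks: 1, 8, 15, 22, 29 — the last one ≤ 31 is the 29th.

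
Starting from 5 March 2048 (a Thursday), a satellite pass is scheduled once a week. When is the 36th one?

The 36th occurrence is 35 intervals after the first: 35 × 7 = 245 days after 5 March 2048.
March has 31 days — 26 days to the end of March leaves 219.
April has 30 days (189 left).
May has 31 days (158 left).
June has 30 days (128 left).
July has 31 days (97 left).
August has 31 days (66 left).
September has 30 days (36 left).
October has 31 days (5 left).
5 days into November → 5 November 2048.

5 November 2048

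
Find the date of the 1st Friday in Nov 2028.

Nov 2028 begins on a Wednesday, so the first Friday is Nov 3 (2 days later).

Nov 3, 2028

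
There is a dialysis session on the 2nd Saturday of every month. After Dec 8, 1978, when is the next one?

Dec 9, 1978

Dec 1978 starts on a Friday; its first Saturday is the 2nd, so the 2nd Saturday is the 9th — Dec 9, 1978.
Dec 9, 1978 is after Dec 8, 1978, so that is the next one.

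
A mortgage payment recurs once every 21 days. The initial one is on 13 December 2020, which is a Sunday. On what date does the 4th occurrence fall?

14 February 2021

The 4th occurrence is 3 intervals after the first: 3 × 21 = 63 days after 13 December 2020.
December has 31 days — 18 days to the end of December leaves 45.
January has 31 days (14 left).
14 days into February → 14 February 2021.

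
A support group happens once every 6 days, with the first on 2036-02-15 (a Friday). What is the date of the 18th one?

The 18th occurrence is 17 intervals after the first: 17 × 6 = 102 days after 2036-02-15.
February has 29 days — 14 days to the end of February leaves 88.
March has 31 days (57 left).
April has 30 days (27 left).
27 days into May → 2036-05-27.

2036-05-27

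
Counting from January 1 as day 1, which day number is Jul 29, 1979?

Days in months before Jul: 31 + 28 + 31 + 30 + 31 + 30 = 181.
Plus 29 days into Jul → day 210.

210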